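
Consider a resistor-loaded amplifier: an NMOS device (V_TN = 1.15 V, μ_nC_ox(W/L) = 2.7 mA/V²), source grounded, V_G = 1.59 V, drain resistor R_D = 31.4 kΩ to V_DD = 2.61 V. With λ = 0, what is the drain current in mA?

V_GS = V_G = 1.59 V, so V_ov = 1.59 − 1.15 = 0.44 V.
Assume saturation: I_D = ½ k_n V_ov² = 0.5 × 2.7 × 0.44² = 0.261 mA, giving V_DS = V_DD − I_D R_D = 2.61 − 0.261 × 31.4 = -5.6 V.
But -5.6 V < V_ov = 0.44 V, so the device is actually in triode.
In triode I_D = k_n[V_ov V_DS − ½ V_DS²] and I_D = (V_DD − V_DS)/R_D. Equating: 42.4 V_DS² − 38.3 V_DS + 2.61 = 0, giving V_DS = 0.0742 V (the root below V_ov).
I_D = (2.61 − 0.0742) / 31.4 = 0.0808 mA.

I_D = 0.0808 mA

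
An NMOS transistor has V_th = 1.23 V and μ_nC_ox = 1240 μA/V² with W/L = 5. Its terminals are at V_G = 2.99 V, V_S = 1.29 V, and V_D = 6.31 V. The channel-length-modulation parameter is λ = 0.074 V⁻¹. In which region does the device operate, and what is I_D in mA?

V_GS = V_G − V_S = 2.99 − 1.29 = 1.7 V; V_DS = V_D − V_S = 6.31 − 1.29 = 5.02 V.
k_n = μ_nC_ox · (W/L) = 6.2 mA/V².
V_ov = V_GS − V_th = 1.7 − 1.23 = 0.47 V.
Since V_DS = 5.02 V ≥ V_ov = 0.47 V, the device is in saturation.
I_D = ½ k_n V_ov² (1 + λ V_DS) = 0.5 × 6.2 × 0.47² × (1 + 0.074 × 5.02) = 0.939 mA.

Saturation; I_D = 0.939 mA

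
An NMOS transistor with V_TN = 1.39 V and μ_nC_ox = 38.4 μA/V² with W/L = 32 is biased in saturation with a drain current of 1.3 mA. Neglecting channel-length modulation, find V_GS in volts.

k_n = μ_nC_ox · (W/L) = 1.229 mA/V².
In saturation I_D = ½ k_n (V_GS − V_TN)², so V_GS − V_TN = √(2 I_D / k_n) = √(2 × 1.3 / 1.229) = 1.45 V.
V_GS = 1.39 + 1.45 = 2.84 V.

V_GS = 2.84 V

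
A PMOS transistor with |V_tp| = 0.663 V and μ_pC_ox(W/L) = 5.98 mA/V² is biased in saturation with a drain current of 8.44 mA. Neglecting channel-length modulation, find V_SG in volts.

In saturation I_D = ½ k_p (V_SG − |V_tp|)², so V_SG − |V_tp| = √(2 I_D / k_p) = √(2 × 8.44 / 5.98) = 1.68 V.
V_SG = 0.663 + 1.68 = 2.34 V.

V_SG = 2.34 V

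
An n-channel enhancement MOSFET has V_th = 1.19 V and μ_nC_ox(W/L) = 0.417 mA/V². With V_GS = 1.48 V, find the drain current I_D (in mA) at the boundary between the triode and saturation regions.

I_D = 0.0175 mA

At the boundary V_DS = V_ov = V_GS − V_th = 1.48 − 1.19 = 0.29 V.
I_D = ½ k_n V_ov² = 0.5 × 0.417 × 0.29² = 0.0175 mA.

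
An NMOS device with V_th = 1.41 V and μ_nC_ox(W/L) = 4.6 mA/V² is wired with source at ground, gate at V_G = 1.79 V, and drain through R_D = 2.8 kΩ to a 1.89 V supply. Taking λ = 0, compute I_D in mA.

I_D = 0.332 mA

V_GS = V_G = 1.79 V, so V_ov = 1.79 − 1.41 = 0.38 V.
Assume saturation: I_D = ½ k_n V_ov² = 0.5 × 4.6 × 0.38² = 0.332 mA, giving V_DS = V_DD − I_D R_D = 1.89 − 0.332 × 2.8 = 0.96 V.
V_DS = 0.96 V ≥ V_ov = 0.38 V, confirming saturation.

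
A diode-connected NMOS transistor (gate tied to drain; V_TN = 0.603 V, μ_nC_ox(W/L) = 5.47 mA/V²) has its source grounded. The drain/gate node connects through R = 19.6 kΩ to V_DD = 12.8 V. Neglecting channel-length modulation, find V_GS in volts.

With gate tied to drain, V_GS = V_DS ≥ V_GS − V_TN, so the device is in saturation.
KCL at the drain: ½ k_n (V_GS − V_TN)² = (V_DD − V_GS)/R.
Let x = V_GS − 0.603. Then 53.6 x² + x − 12.2 = 0, giving x = 0.468 V (positive root), so V_GS = 1.07 V.
I_D = (V_DD − V_GS)/R = (12.8 − 1.07) / 19.6 = 0.598 mA.

V_GS = 1.07 V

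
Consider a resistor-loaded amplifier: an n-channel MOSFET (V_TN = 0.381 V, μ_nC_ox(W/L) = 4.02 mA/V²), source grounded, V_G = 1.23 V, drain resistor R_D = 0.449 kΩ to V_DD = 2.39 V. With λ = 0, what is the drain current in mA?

V_GS = V_G = 1.23 V, so V_ov = 1.23 − 0.381 = 0.849 V.
Assume saturation: I_D = ½ k_n V_ov² = 0.5 × 4.02 × 0.849² = 1.45 mA, giving V_DS = V_DD − I_D R_D = 2.39 − 1.45 × 0.449 = 1.74 V.
V_DS = 1.74 V ≥ V_ov = 0.849 V, confirming saturation.

I_D = 1.45 mA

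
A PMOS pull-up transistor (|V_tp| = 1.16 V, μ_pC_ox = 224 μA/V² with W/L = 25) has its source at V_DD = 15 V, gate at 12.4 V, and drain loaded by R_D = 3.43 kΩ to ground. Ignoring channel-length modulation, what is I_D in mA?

I_D = 4.18 mA

V_SG = V_DD − V_G = 15 − 12.4 = 2.6 V, so V_ov = 2.6 − 1.16 = 1.44 V.
k_p = μ_pC_ox · (W/L) = 5.6 mA/V².
Assume saturation: I_D = ½ k_p V_ov² = 0.5 × 5.6 × 1.44² = 5.81 mA, giving V_SD = V_DD − I_D R_D = 15 − 5.81 × 3.43 = -4.91 V.
But -4.91 V < V_ov = 1.44 V, so the device is actually in triode.
In triode I_D = k_p[V_ov V_SD − ½ V_SD²] and I_D = (V_DD − V_SD)/R_D. Equating: 9.6 V_SD² − 28.66 V_SD + 15 = 0, giving V_SD = 0.677 V (the root below V_ov).
I_D = (15 − 0.677) / 3.43 = 4.18 mA.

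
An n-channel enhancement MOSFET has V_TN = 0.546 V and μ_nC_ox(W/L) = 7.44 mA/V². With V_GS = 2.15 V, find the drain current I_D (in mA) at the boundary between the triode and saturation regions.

At the boundary V_DS = V_ov = V_GS − V_TN = 2.15 − 0.546 = 1.6 V.
I_D = ½ k_n V_ov² = 0.5 × 7.44 × 1.6² = 9.57 mA.

I_D = 9.57 mA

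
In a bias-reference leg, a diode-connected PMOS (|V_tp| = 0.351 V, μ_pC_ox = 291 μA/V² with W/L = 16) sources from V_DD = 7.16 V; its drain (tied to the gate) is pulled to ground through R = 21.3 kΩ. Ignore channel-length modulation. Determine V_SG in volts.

With gate tied to drain, V_SG = V_SD ≥ V_SG − |V_tp|, so the device is in saturation.
k_p = μ_pC_ox · (W/L) = 4.656 mA/V².
KCL at the drain: ½ k_p (V_SG − |V_tp|)² = (V_DD − V_SG)/R.
Let x = V_SG − 0.351. Then 49.6 x² + x − 6.809 = 0, giving x = 0.361 V (positive root), so V_SG = 0.712 V.
I_D = (V_DD − V_SG)/R = (7.16 − 0.712) / 21.3 = 0.303 mA.

V_SG = 0.712 V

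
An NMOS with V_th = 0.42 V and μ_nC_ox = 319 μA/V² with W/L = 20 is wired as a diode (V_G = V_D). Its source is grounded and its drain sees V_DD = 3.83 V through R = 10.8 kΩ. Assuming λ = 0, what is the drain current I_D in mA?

With gate tied to drain, V_GS = V_DS ≥ V_GS − V_th, so the device is in saturation.
k_n = μ_nC_ox · (W/L) = 6.38 mA/V².
KCL at the drain: ½ k_n (V_GS − V_th)² = (V_DD − V_GS)/R.
Let x = V_GS − 0.42. Then 34.5 x² + x − 3.41 = 0, giving x = 0.3 V (positive root), so V_GS = 0.72 V.
I_D = (V_DD − V_GS)/R = (3.83 − 0.72) / 10.8 = 0.288 mA.

I_D = 0.288 mA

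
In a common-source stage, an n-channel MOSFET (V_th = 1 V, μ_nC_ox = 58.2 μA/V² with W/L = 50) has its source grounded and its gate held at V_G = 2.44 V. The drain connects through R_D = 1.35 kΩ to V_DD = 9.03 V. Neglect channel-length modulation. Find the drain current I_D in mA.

I_D = 3.02 mA

V_GS = V_G = 2.44 V, so V_ov = 2.44 − 1 = 1.44 V.
k_n = μ_nC_ox · (W/L) = 2.91 mA/V².
Assume saturation: I_D = ½ k_n V_ov² = 0.5 × 2.91 × 1.44² = 3.02 mA, giving V_DS = V_DD − I_D R_D = 9.03 − 3.02 × 1.35 = 4.96 V.
V_DS = 4.96 V ≥ V_ov = 1.44 V, confirming saturation.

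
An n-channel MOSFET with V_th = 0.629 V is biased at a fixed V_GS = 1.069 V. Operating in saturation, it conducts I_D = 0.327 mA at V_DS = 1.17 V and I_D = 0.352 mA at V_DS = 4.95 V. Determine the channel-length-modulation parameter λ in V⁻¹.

λ = 0.0207 V⁻¹

With V_GS fixed, I_D ∝ (1 + λ V_DS) in saturation, so I_D2/I_D1 = (1 + λ V_DS2)/(1 + λ V_DS1).
0.352/0.327 = 1.076 = (1 + 4.95 λ)/(1 + 1.17 λ).
Solving: λ (I_D1 V_DS2 − I_D2 V_DS1) = I_D2 − I_D1, so λ = (0.352 − 0.327) / (0.327 × 4.95 − 0.352 × 1.17) = 0.025 / 1.21 = 0.0207 V⁻¹.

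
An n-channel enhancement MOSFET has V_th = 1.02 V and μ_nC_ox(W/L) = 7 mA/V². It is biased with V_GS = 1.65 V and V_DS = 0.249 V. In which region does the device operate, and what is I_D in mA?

V_ov = V_GS − V_th = 1.65 − 1.02 = 0.63 V.
Since V_DS = 0.249 V < V_ov = 0.63 V, the device is in the triode region.
I_D = k_n [V_ov · V_DS − ½ V_DS²] = 7 × [0.63 × 0.249 − 0.5 × 0.249²] = 0.881 mA.

Triode; I_D = 0.881 mA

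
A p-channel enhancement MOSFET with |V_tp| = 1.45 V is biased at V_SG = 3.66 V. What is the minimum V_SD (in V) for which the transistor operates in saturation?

V_SD,sat = 2.21 V

The boundary between triode and saturation is V_SD = V_SG − |V_tp| = V_ov.
V_ov = 3.66 − 1.45 = 2.21 V.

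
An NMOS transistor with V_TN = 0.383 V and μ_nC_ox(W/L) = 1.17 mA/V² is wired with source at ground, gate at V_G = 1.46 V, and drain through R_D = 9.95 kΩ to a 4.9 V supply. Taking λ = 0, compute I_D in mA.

I_D = 0.447 mA

V_GS = V_G = 1.46 V, so V_ov = 1.46 − 0.383 = 1.08 V.
Assume saturation: I_D = ½ k_n V_ov² = 0.5 × 1.17 × 1.08² = 0.679 mA, giving V_DS = V_DD − I_D R_D = 4.9 − 0.679 × 9.95 = -1.85 V.
But -1.85 V < V_ov = 1.08 V, so the device is actually in triode.
In triode I_D = k_n[V_ov V_DS − ½ V_DS²] and I_D = (V_DD − V_DS)/R_D. Equating: 5.82 V_DS² − 13.54 V_DS + 4.9 = 0, giving V_DS = 0.448 V (the root below V_ov).
I_D = (4.9 − 0.448) / 9.95 = 0.447 mA.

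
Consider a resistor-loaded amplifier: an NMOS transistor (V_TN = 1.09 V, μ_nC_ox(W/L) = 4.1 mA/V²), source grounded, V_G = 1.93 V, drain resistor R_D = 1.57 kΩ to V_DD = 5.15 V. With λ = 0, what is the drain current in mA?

I_D = 1.45 mA

V_GS = V_G = 1.93 V, so V_ov = 1.93 − 1.09 = 0.84 V.
Assume saturation: I_D = ½ k_n V_ov² = 0.5 × 4.1 × 0.84² = 1.45 mA, giving V_DS = V_DD − I_D R_D = 5.15 − 1.45 × 1.57 = 2.88 V.
V_DS = 2.88 V ≥ V_ov = 0.84 V, confirming saturation.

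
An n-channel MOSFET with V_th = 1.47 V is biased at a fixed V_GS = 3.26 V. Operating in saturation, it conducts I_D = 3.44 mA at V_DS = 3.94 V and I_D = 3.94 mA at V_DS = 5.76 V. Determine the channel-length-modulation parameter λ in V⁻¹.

λ = 0.117 V⁻¹

With V_GS fixed, I_D ∝ (1 + λ V_DS) in saturation, so I_D2/I_D1 = (1 + λ V_DS2)/(1 + λ V_DS1).
3.94/3.44 = 1.145 = (1 + 5.76 λ)/(1 + 3.94 λ).
Solving: λ (I_D1 V_DS2 − I_D2 V_DS1) = I_D2 − I_D1, so λ = (3.94 − 3.44) / (3.44 × 5.76 − 3.94 × 3.94) = 0.5 / 4.29 = 0.117 V⁻¹.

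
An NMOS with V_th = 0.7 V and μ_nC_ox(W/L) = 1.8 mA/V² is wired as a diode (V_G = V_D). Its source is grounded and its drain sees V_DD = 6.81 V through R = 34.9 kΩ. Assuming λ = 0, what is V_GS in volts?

With gate tied to drain, V_GS = V_DS ≥ V_GS − V_th, so the device is in saturation.
KCL at the drain: ½ k_n (V_GS − V_th)² = (V_DD − V_GS)/R.
Let x = V_GS − 0.7. Then 31.4 x² + x − 6.11 = 0, giving x = 0.425 V (positive root), so V_GS = 1.13 V.
I_D = (V_DD − V_GS)/R = (6.81 − 1.13) / 34.9 = 0.163 mA.

V_GS = 1.13 V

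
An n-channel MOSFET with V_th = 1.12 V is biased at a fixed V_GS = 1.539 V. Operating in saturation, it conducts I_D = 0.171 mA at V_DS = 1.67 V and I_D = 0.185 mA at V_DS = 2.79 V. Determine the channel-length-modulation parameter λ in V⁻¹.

λ = 0.0833 V⁻¹

With V_GS fixed, I_D ∝ (1 + λ V_DS) in saturation, so I_D2/I_D1 = (1 + λ V_DS2)/(1 + λ V_DS1).
0.185/0.171 = 1.082 = (1 + 2.79 λ)/(1 + 1.67 λ).
Solving: λ (I_D1 V_DS2 − I_D2 V_DS1) = I_D2 − I_D1, so λ = (0.185 − 0.171) / (0.171 × 2.79 − 0.185 × 1.67) = 0.014 / 0.168 = 0.0833 V⁻¹.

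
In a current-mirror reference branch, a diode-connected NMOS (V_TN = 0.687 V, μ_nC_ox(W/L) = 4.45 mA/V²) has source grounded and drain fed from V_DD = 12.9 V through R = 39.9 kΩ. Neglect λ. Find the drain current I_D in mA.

I_D = 0.297 mA

With gate tied to drain, V_GS = V_DS ≥ V_GS − V_TN, so the device is in saturation.
KCL at the drain: ½ k_n (V_GS − V_TN)² = (V_DD − V_GS)/R.
Let x = V_GS − 0.687. Then 88.8 x² + x − 12.21 = 0, giving x = 0.365 V (positive root), so V_GS = 1.05 V.
I_D = (V_DD − V_GS)/R = (12.9 − 1.05) / 39.9 = 0.297 mA.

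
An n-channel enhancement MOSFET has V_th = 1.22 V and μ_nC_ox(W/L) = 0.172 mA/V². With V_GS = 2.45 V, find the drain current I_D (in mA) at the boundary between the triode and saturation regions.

I_D = 0.130 mA

At the boundary V_DS = V_ov = V_GS − V_th = 2.45 − 1.22 = 1.23 V.
I_D = ½ k_n V_ov² = 0.5 × 0.172 × 1.23² = 0.13 mA.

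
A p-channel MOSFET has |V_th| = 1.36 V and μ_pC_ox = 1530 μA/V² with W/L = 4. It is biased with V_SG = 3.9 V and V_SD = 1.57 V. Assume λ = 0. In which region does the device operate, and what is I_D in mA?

Triode; I_D = 16.9 mA

k_p = μ_pC_ox · (W/L) = 6.12 mA/V².
V_ov = V_SG − |V_th| = 3.9 − 1.36 = 2.54 V.
Since V_SD = 1.57 V < V_ov = 2.54 V, the device is in the triode region.
I_D = k_p [V_ov · V_SD − ½ V_SD²] = 6.12 × [2.54 × 1.57 − 0.5 × 1.57²] = 16.9 mA.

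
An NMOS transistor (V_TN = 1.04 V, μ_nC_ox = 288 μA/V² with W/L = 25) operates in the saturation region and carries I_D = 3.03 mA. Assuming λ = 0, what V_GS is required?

k_n = μ_nC_ox · (W/L) = 7.2 mA/V².
In saturation I_D = ½ k_n (V_GS − V_TN)², so V_GS − V_TN = √(2 I_D / k_n) = √(2 × 3.03 / 7.2) = 0.917 V.
V_GS = 1.04 + 0.917 = 1.96 V.

V_GS = 1.96 V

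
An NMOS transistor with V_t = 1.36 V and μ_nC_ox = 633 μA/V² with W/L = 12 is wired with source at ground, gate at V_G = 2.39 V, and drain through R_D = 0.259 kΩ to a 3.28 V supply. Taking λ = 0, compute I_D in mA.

I_D = 4.03 mA

V_GS = V_G = 2.39 V, so V_ov = 2.39 − 1.36 = 1.03 V.
k_n = μ_nC_ox · (W/L) = 7.596 mA/V².
Assume saturation: I_D = ½ k_n V_ov² = 0.5 × 7.596 × 1.03² = 4.03 mA, giving V_DS = V_DD − I_D R_D = 3.28 − 4.03 × 0.259 = 2.24 V.
V_DS = 2.24 V ≥ V_ov = 1.03 V, confirming saturation.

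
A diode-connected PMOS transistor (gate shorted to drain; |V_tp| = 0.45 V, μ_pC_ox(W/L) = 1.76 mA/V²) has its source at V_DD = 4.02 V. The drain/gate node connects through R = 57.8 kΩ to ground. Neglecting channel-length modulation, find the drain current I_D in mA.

I_D = 0.0573 mA

With gate tied to drain, V_SG = V_SD ≥ V_SG − |V_tp|, so the device is in saturation.
KCL at the drain: ½ k_p (V_SG − |V_tp|)² = (V_DD − V_SG)/R.
Let x = V_SG − 0.45. Then 50.9 x² + x − 3.57 = 0, giving x = 0.255 V (positive root), so V_SG = 0.705 V.
I_D = (V_DD − V_SG)/R = (4.02 − 0.705) / 57.8 = 0.0573 mA.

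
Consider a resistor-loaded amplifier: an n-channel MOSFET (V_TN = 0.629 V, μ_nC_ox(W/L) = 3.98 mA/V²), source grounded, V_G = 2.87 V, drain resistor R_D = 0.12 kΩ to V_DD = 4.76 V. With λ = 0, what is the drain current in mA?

I_D = 9.99 mA

V_GS = V_G = 2.87 V, so V_ov = 2.87 − 0.629 = 2.24 V.
Assume saturation: I_D = ½ k_n V_ov² = 0.5 × 3.98 × 2.24² = 9.99 mA, giving V_DS = V_DD − I_D R_D = 4.76 − 9.99 × 0.12 = 3.56 V.
V_DS = 3.56 V ≥ V_ov = 2.24 V, confirming saturation.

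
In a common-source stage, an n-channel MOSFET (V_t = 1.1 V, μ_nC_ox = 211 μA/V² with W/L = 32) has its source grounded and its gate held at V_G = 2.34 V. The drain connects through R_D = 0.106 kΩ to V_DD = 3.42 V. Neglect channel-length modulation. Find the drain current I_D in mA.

V_GS = V_G = 2.34 V, so V_ov = 2.34 − 1.1 = 1.24 V.
k_n = μ_nC_ox · (W/L) = 6.752 mA/V².
Assume saturation: I_D = ½ k_n V_ov² = 0.5 × 6.752 × 1.24² = 5.19 mA, giving V_DS = V_DD − I_D R_D = 3.42 − 5.19 × 0.106 = 2.87 V.
V_DS = 2.87 V ≥ V_ov = 1.24 V, confirming saturation.

I_D = 5.19 mA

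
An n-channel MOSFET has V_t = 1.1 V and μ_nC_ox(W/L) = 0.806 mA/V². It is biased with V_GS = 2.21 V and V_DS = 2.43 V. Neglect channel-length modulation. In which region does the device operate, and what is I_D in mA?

Saturation; I_D = 0.497 mA

V_ov = V_GS − V_t = 2.21 − 1.1 = 1.11 V.
Since V_DS = 2.43 V ≥ V_ov = 1.11 V, the device is in saturation.
I_D = ½ k_n V_ov² = 0.5 × 0.806 × 1.11² = 0.497 mA.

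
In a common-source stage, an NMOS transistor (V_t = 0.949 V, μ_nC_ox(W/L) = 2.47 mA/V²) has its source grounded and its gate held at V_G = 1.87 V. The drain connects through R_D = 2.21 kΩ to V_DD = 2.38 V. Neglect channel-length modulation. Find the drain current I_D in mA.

V_GS = V_G = 1.87 V, so V_ov = 1.87 − 0.949 = 0.921 V.
Assume saturation: I_D = ½ k_n V_ov² = 0.5 × 2.47 × 0.921² = 1.05 mA, giving V_DS = V_DD − I_D R_D = 2.38 − 1.05 × 2.21 = 0.0649 V.
But 0.0649 V < V_ov = 0.921 V, so the device is actually in triode.
In triode I_D = k_n[V_ov V_DS − ½ V_DS²] and I_D = (V_DD − V_DS)/R_D. Equating: 2.73 V_DS² − 6.027 V_DS + 2.38 = 0, giving V_DS = 0.515 V (the root below V_ov).
I_D = (2.38 − 0.515) / 2.21 = 0.844 mA.

I_D = 0.844 mA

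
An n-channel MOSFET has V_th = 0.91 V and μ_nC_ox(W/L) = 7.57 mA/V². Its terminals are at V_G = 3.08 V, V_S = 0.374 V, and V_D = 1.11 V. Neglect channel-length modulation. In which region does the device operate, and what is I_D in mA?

V_GS = V_G − V_S = 3.08 − 0.374 = 2.71 V; V_DS = V_D − V_S = 1.11 − 0.374 = 0.736 V.
V_ov = V_GS − V_th = 2.71 − 0.91 = 1.8 V.
Since V_DS = 0.736 V < V_ov = 1.8 V, the device is in the triode region.
I_D = k_n [V_ov · V_DS − ½ V_DS²] = 7.57 × [1.8 × 0.736 − 0.5 × 0.736²] = 7.96 mA.

Triode; I_D = 7.96 mA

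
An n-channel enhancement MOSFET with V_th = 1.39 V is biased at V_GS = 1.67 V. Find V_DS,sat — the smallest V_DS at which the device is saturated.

V_DS,sat = 0.280 V

The boundary between triode and saturation is V_DS = V_GS − V_th = V_ov.
V_ov = 1.67 − 1.39 = 0.28 V.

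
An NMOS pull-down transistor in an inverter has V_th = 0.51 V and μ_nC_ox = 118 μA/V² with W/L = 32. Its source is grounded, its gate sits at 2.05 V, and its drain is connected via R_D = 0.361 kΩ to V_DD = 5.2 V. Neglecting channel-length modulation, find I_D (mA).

I_D = 4.48 mA

V_GS = V_G = 2.05 V, so V_ov = 2.05 − 0.51 = 1.54 V.
k_n = μ_nC_ox · (W/L) = 3.776 mA/V².
Assume saturation: I_D = ½ k_n V_ov² = 0.5 × 3.776 × 1.54² = 4.48 mA, giving V_DS = V_DD − I_D R_D = 5.2 − 4.48 × 0.361 = 3.58 V.
V_DS = 3.58 V ≥ V_ov = 1.54 V, confirming saturation.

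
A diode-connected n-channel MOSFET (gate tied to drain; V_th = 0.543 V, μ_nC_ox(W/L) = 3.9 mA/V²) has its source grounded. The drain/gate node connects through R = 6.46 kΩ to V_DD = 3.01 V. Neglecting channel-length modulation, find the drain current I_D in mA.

I_D = 0.319 mA

With gate tied to drain, V_GS = V_DS ≥ V_GS − V_th, so the device is in saturation.
KCL at the drain: ½ k_n (V_GS − V_th)² = (V_DD − V_GS)/R.
Let x = V_GS − 0.543. Then 12.6 x² + x − 2.467 = 0, giving x = 0.405 V (positive root), so V_GS = 0.948 V.
I_D = (V_DD − V_GS)/R = (3.01 − 0.948) / 6.46 = 0.319 mA.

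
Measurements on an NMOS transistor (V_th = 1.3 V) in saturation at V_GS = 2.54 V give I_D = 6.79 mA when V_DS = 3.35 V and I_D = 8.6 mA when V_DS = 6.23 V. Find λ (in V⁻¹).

With V_GS fixed, I_D ∝ (1 + λ V_DS) in saturation, so I_D2/I_D1 = (1 + λ V_DS2)/(1 + λ V_DS1).
8.6/6.79 = 1.267 = (1 + 6.23 λ)/(1 + 3.35 λ).
Solving: λ (I_D1 V_DS2 − I_D2 V_DS1) = I_D2 − I_D1, so λ = (8.6 − 6.79) / (6.79 × 6.23 − 8.6 × 3.35) = 1.81 / 13.5 = 0.134 V⁻¹.

λ = 0.134 V⁻¹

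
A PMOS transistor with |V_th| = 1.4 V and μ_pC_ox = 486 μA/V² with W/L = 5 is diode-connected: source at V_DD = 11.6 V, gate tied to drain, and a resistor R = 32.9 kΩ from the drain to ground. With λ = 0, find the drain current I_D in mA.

With gate tied to drain, V_SG = V_SD ≥ V_SG − |V_th|, so the device is in saturation.
k_p = μ_pC_ox · (W/L) = 2.43 mA/V².
KCL at the drain: ½ k_p (V_SG − |V_th|)² = (V_DD − V_SG)/R.
Let x = V_SG − 1.4. Then 40 x² + x − 10.2 = 0, giving x = 0.493 V (positive root), so V_SG = 1.89 V.
I_D = (V_DD − V_SG)/R = (11.6 − 1.89) / 32.9 = 0.295 mA.

I_D = 0.295 mA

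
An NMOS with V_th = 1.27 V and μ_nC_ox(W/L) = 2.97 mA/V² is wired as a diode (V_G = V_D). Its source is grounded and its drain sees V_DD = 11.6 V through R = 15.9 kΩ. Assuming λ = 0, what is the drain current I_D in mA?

I_D = 0.609 mA

With gate tied to drain, V_GS = V_DS ≥ V_GS − V_th, so the device is in saturation.
KCL at the drain: ½ k_n (V_GS − V_th)² = (V_DD − V_GS)/R.
Let x = V_GS − 1.27. Then 23.6 x² + x − 10.33 = 0, giving x = 0.641 V (positive root), so V_GS = 1.91 V.
I_D = (V_DD − V_GS)/R = (11.6 − 1.91) / 15.9 = 0.609 mA.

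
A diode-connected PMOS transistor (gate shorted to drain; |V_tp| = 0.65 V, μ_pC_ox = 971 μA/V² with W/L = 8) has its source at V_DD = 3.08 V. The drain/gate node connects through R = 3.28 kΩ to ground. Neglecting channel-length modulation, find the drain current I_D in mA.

I_D = 0.619 mA

With gate tied to drain, V_SG = V_SD ≥ V_SG − |V_tp|, so the device is in saturation.
k_p = μ_pC_ox · (W/L) = 7.768 mA/V².
KCL at the drain: ½ k_p (V_SG − |V_tp|)² = (V_DD − V_SG)/R.
Let x = V_SG − 0.65. Then 12.7 x² + x − 2.43 = 0, giving x = 0.399 V (positive root), so V_SG = 1.05 V.
I_D = (V_DD − V_SG)/R = (3.08 − 1.05) / 3.28 = 0.619 mA.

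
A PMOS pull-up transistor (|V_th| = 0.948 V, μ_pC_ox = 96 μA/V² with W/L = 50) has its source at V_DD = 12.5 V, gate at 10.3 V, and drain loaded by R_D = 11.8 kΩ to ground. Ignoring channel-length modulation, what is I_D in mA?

V_SG = V_DD − V_G = 12.5 − 10.3 = 2.2 V, so V_ov = 2.2 − 0.948 = 1.25 V.
k_p = μ_pC_ox · (W/L) = 4.8 mA/V².
Assume saturation: I_D = ½ k_p V_ov² = 0.5 × 4.8 × 1.25² = 3.76 mA, giving V_SD = V_DD − I_D R_D = 12.5 − 3.76 × 11.8 = -31.9 V.
But -31.9 V < V_ov = 1.25 V, so the device is actually in triode.
In triode I_D = k_p[V_ov V_SD − ½ V_SD²] and I_D = (V_DD − V_SD)/R_D. Equating: 28.3 V_SD² − 71.91 V_SD + 12.5 = 0, giving V_SD = 0.188 V (the root below V_ov).
I_D = (12.5 − 0.188) / 11.8 = 1.04 mA.

I_D = 1.04 mA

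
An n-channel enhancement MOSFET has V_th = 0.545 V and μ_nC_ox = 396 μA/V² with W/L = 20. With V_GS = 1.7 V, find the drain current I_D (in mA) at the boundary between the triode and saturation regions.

I_D = 5.28 mA

At the boundary V_DS = V_ov = V_GS − V_th = 1.7 − 0.545 = 1.15 V.
k_n = μ_nC_ox · (W/L) = 7.92 mA/V².
I_D = ½ k_n V_ov² = 0.5 × 7.92 × 1.15² = 5.28 mA.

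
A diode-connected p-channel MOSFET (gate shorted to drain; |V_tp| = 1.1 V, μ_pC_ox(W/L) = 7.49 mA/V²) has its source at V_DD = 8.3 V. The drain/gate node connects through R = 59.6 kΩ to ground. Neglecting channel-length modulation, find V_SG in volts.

V_SG = 1.28 V

With gate tied to drain, V_SG = V_SD ≥ V_SG − |V_tp|, so the device is in saturation.
KCL at the drain: ½ k_p (V_SG − |V_tp|)² = (V_DD − V_SG)/R.
Let x = V_SG − 1.1. Then 223 x² + x − 7.2 = 0, giving x = 0.177 V (positive root), so V_SG = 1.28 V.
I_D = (V_DD − V_SG)/R = (8.3 − 1.28) / 59.6 = 0.118 mA.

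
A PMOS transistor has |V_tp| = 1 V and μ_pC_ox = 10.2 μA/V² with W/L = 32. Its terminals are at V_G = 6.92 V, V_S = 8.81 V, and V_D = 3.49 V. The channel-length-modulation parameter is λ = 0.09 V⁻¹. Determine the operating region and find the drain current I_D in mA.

V_SG = V_S − V_G = 8.81 − 6.92 = 1.89 V; V_SD = V_S − V_D = 8.81 − 3.49 = 5.32 V.
k_p = μ_pC_ox · (W/L) = 0.3264 mA/V².
V_ov = V_SG − |V_tp| = 1.89 − 1 = 0.89 V.
Since V_SD = 5.32 V ≥ V_ov = 0.89 V, the device is in saturation.
I_D = ½ k_p V_ov² (1 + λ V_SD) = 0.5 × 0.3264 × 0.89² × (1 + 0.09 × 5.32) = 0.191 mA.

Saturation; I_D = 0.191 mA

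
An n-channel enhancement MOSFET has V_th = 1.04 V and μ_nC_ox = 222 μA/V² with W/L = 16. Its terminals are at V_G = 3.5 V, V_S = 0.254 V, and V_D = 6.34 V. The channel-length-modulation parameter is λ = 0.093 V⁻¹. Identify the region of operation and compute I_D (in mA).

Saturation; I_D = 13.5 mA

V_GS = V_G − V_S = 3.5 − 0.254 = 3.25 V; V_DS = V_D − V_S = 6.34 − 0.254 = 6.09 V.
k_n = μ_nC_ox · (W/L) = 3.552 mA/V².
V_ov = V_GS − V_th = 3.25 − 1.04 = 2.21 V.
Since V_DS = 6.09 V ≥ V_ov = 2.21 V, the device is in saturation.
I_D = ½ k_n V_ov² (1 + λ V_DS) = 0.5 × 3.552 × 2.21² × (1 + 0.093 × 6.09) = 13.5 mA.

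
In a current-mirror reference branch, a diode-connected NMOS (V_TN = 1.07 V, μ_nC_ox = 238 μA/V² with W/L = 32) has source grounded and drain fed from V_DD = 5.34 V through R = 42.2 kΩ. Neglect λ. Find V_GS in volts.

V_GS = 1.23 V

With gate tied to drain, V_GS = V_DS ≥ V_GS − V_TN, so the device is in saturation.
k_n = μ_nC_ox · (W/L) = 7.616 mA/V².
KCL at the drain: ½ k_n (V_GS − V_TN)² = (V_DD − V_GS)/R.
Let x = V_GS − 1.07. Then 161 x² + x − 4.27 = 0, giving x = 0.16 V (positive root), so V_GS = 1.23 V.
I_D = (V_DD − V_GS)/R = (5.34 − 1.23) / 42.2 = 0.0974 mA.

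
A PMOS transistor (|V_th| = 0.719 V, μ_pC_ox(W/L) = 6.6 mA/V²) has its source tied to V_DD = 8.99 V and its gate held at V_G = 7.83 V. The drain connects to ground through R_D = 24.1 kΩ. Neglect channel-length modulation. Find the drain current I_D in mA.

V_SG = V_DD − V_G = 8.99 − 7.83 = 1.16 V, so V_ov = 1.16 − 0.719 = 0.441 V.
Assume saturation: I_D = ½ k_p V_ov² = 0.5 × 6.6 × 0.441² = 0.642 mA, giving V_SD = V_DD − I_D R_D = 8.99 − 0.642 × 24.1 = -6.48 V.
But -6.48 V < V_ov = 0.441 V, so the device is actually in triode.
In triode I_D = k_p[V_ov V_SD − ½ V_SD²] and I_D = (V_DD − V_SD)/R_D. Equating: 79.5 V_SD² − 71.15 V_SD + 8.99 = 0, giving V_SD = 0.152 V (the root below V_ov).
I_D = (8.99 − 0.152) / 24.1 = 0.367 mA.

I_D = 0.367 mA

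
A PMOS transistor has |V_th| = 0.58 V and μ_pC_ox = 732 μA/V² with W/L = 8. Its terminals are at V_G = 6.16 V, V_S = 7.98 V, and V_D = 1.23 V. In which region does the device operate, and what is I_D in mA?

V_SG = V_S − V_G = 7.98 − 6.16 = 1.82 V; V_SD = V_S − V_D = 7.98 − 1.23 = 6.75 V.
k_p = μ_pC_ox · (W/L) = 5.856 mA/V².
V_ov = V_SG − |V_th| = 1.82 − 0.58 = 1.24 V.
Since V_SD = 6.75 V ≥ V_ov = 1.24 V, the device is in saturation.
I_D = ½ k_p V_ov² = 0.5 × 5.856 × 1.24² = 4.5 mA.

Saturation; I_D = 4.50 mA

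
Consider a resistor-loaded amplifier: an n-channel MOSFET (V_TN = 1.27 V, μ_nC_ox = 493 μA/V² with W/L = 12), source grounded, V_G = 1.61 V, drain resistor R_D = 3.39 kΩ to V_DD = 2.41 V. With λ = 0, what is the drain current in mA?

V_GS = V_G = 1.61 V, so V_ov = 1.61 − 1.27 = 0.34 V.
k_n = μ_nC_ox · (W/L) = 5.916 mA/V².
Assume saturation: I_D = ½ k_n V_ov² = 0.5 × 5.916 × 0.34² = 0.342 mA, giving V_DS = V_DD − I_D R_D = 2.41 − 0.342 × 3.39 = 1.25 V.
V_DS = 1.25 V ≥ V_ov = 0.34 V, confirming saturation.

I_D = 0.342 mA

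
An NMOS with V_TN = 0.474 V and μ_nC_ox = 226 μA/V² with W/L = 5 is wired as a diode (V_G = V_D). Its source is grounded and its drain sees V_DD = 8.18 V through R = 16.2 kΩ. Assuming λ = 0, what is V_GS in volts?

V_GS = 1.34 V

With gate tied to drain, V_GS = V_DS ≥ V_GS − V_TN, so the device is in saturation.
k_n = μ_nC_ox · (W/L) = 1.13 mA/V².
KCL at the drain: ½ k_n (V_GS − V_TN)² = (V_DD − V_GS)/R.
Let x = V_GS − 0.474. Then 9.15 x² + x − 7.706 = 0, giving x = 0.865 V (positive root), so V_GS = 1.34 V.
I_D = (V_DD − V_GS)/R = (8.18 − 1.34) / 16.2 = 0.422 mA.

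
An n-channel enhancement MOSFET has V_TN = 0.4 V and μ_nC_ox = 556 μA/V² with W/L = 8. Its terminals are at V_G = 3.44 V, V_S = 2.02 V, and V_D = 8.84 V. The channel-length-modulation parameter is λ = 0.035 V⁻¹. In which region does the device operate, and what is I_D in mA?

Saturation; I_D = 2.87 mA

V_GS = V_G − V_S = 3.44 − 2.02 = 1.42 V; V_DS = V_D − V_S = 8.84 − 2.02 = 6.82 V.
k_n = μ_nC_ox · (W/L) = 4.448 mA/V².
V_ov = V_GS − V_TN = 1.42 − 0.4 = 1.02 V.
Since V_DS = 6.82 V ≥ V_ov = 1.02 V, the device is in saturation.
I_D = ½ k_n V_ov² (1 + λ V_DS) = 0.5 × 4.448 × 1.02² × (1 + 0.035 × 6.82) = 2.87 mA.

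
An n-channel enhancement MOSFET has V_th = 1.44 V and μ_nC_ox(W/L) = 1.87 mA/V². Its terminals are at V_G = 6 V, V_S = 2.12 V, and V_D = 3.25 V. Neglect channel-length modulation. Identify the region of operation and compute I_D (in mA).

Triode; I_D = 3.96 mA

V_GS = V_G − V_S = 6 − 2.12 = 3.88 V; V_DS = V_D − V_S = 3.25 − 2.12 = 1.13 V.
V_ov = V_GS − V_th = 3.88 − 1.44 = 2.44 V.
Since V_DS = 1.13 V < V_ov = 2.44 V, the device is in the triode region.
I_D = k_n [V_ov · V_DS − ½ V_DS²] = 1.87 × [2.44 × 1.13 − 0.5 × 1.13²] = 3.96 mA.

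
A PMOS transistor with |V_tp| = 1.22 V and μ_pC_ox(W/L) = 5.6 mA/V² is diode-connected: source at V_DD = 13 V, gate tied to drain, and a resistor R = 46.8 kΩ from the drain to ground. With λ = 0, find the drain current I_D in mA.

With gate tied to drain, V_SG = V_SD ≥ V_SG − |V_tp|, so the device is in saturation.
KCL at the drain: ½ k_p (V_SG − |V_tp|)² = (V_DD − V_SG)/R.
Let x = V_SG − 1.22. Then 131 x² + x − 11.78 = 0, giving x = 0.296 V (positive root), so V_SG = 1.52 V.
I_D = (V_DD − V_SG)/R = (13 − 1.52) / 46.8 = 0.245 mA.

I_D = 0.245 mA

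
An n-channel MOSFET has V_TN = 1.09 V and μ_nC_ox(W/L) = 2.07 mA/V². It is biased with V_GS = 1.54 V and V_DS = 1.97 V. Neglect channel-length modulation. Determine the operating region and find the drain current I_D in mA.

Saturation; I_D = 0.210 mA

V_ov = V_GS − V_TN = 1.54 − 1.09 = 0.45 V.
Since V_DS = 1.97 V ≥ V_ov = 0.45 V, the device is in saturation.
I_D = ½ k_n V_ov² = 0.5 × 2.07 × 0.45² = 0.21 mA.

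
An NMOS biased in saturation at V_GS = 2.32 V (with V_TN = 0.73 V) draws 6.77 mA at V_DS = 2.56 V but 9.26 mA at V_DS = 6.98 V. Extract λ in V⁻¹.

λ = 0.106 V⁻¹

With V_GS fixed, I_D ∝ (1 + λ V_DS) in saturation, so I_D2/I_D1 = (1 + λ V_DS2)/(1 + λ V_DS1).
9.26/6.77 = 1.368 = (1 + 6.98 λ)/(1 + 2.56 λ).
Solving: λ (I_D1 V_DS2 − I_D2 V_DS1) = I_D2 − I_D1, so λ = (9.26 − 6.77) / (6.77 × 6.98 − 9.26 × 2.56) = 2.49 / 23.5 = 0.106 V⁻¹.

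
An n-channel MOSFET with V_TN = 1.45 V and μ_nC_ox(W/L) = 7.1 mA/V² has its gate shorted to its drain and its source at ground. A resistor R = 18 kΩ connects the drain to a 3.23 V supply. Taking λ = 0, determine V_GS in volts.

With gate tied to drain, V_GS = V_DS ≥ V_GS − V_TN, so the device is in saturation.
KCL at the drain: ½ k_n (V_GS − V_TN)² = (V_DD − V_GS)/R.
Let x = V_GS − 1.45. Then 63.9 x² + x − 1.78 = 0, giving x = 0.159 V (positive root), so V_GS = 1.61 V.
I_D = (V_DD − V_GS)/R = (3.23 − 1.61) / 18 = 0.09 mA.

V_GS = 1.61 V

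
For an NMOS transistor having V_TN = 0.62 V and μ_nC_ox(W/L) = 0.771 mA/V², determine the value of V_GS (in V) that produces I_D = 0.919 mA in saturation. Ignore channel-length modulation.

V_GS = 2.16 V

In saturation I_D = ½ k_n (V_GS − V_TN)², so V_GS − V_TN = √(2 I_D / k_n) = √(2 × 0.919 / 0.771) = 1.54 V.
V_GS = 0.62 + 1.54 = 2.16 V.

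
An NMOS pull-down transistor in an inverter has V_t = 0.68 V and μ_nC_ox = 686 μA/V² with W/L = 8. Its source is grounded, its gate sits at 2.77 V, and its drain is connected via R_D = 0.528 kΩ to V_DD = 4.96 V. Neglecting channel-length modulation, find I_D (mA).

V_GS = V_G = 2.77 V, so V_ov = 2.77 − 0.68 = 2.09 V.
k_n = μ_nC_ox · (W/L) = 5.488 mA/V².
Assume saturation: I_D = ½ k_n V_ov² = 0.5 × 5.488 × 2.09² = 12 mA, giving V_DS = V_DD − I_D R_D = 4.96 − 12 × 0.528 = -1.37 V.
But -1.37 V < V_ov = 2.09 V, so the device is actually in triode.
In triode I_D = k_n[V_ov V_DS − ½ V_DS²] and I_D = (V_DD − V_DS)/R_D. Equating: 1.45 V_DS² − 7.056 V_DS + 4.96 = 0, giving V_DS = 0.852 V (the root below V_ov).
I_D = (4.96 − 0.852) / 0.528 = 7.78 mA.

I_D = 7.78 mA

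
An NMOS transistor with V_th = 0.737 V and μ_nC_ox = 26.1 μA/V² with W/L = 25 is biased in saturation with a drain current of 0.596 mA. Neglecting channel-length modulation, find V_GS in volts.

V_GS = 2.09 V

k_n = μ_nC_ox · (W/L) = 0.6525 mA/V².
In saturation I_D = ½ k_n (V_GS − V_th)², so V_GS − V_th = √(2 I_D / k_n) = √(2 × 0.596 / 0.6525) = 1.35 V.
V_GS = 0.737 + 1.35 = 2.09 V.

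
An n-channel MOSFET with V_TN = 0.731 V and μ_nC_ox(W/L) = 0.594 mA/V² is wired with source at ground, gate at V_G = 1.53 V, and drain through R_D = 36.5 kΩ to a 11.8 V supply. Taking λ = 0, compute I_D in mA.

I_D = 0.190 mA

V_GS = V_G = 1.53 V, so V_ov = 1.53 − 0.731 = 0.799 V.
Assume saturation: I_D = ½ k_n V_ov² = 0.5 × 0.594 × 0.799² = 0.19 mA, giving V_DS = V_DD − I_D R_D = 11.8 − 0.19 × 36.5 = 4.88 V.
V_DS = 4.88 V ≥ V_ov = 0.799 V, confirming saturation.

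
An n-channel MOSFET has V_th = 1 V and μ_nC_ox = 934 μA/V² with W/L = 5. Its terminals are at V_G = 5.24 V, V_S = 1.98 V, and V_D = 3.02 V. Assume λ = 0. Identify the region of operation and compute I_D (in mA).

Triode; I_D = 8.45 mA

V_GS = V_G − V_S = 5.24 − 1.98 = 3.26 V; V_DS = V_D − V_S = 3.02 − 1.98 = 1.04 V.
k_n = μ_nC_ox · (W/L) = 4.67 mA/V².
V_ov = V_GS − V_th = 3.26 − 1 = 2.26 V.
Since V_DS = 1.04 V < V_ov = 2.26 V, the device is in the triode region.
I_D = k_n [V_ov · V_DS − ½ V_DS²] = 4.67 × [2.26 × 1.04 − 0.5 × 1.04²] = 8.45 mA.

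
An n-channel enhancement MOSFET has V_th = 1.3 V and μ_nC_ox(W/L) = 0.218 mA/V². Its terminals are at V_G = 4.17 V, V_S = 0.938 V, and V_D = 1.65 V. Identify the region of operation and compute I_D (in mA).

V_GS = V_G − V_S = 4.17 − 0.938 = 3.23 V; V_DS = V_D − V_S = 1.65 − 0.938 = 0.712 V.
V_ov = V_GS − V_th = 3.23 − 1.3 = 1.93 V.
Since V_DS = 0.712 V < V_ov = 1.93 V, the device is in the triode region.
I_D = k_n [V_ov · V_DS − ½ V_DS²] = 0.218 × [1.93 × 0.712 − 0.5 × 0.712²] = 0.245 mA.

Triode; I_D = 0.245 mA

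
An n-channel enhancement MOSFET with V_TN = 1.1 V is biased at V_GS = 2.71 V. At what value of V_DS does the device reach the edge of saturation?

V_DS,sat = 1.61 V

The boundary between triode and saturation is V_DS = V_GS − V_TN = V_ov.
V_ov = 2.71 − 1.1 = 1.61 V.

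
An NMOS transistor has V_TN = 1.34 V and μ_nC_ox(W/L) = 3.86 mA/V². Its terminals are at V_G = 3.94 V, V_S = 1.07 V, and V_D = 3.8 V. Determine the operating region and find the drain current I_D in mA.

V_GS = V_G − V_S = 3.94 − 1.07 = 2.87 V; V_DS = V_D − V_S = 3.8 − 1.07 = 2.73 V.
V_ov = V_GS − V_TN = 2.87 − 1.34 = 1.53 V.
Since V_DS = 2.73 V ≥ V_ov = 1.53 V, the device is in saturation.
I_D = ½ k_n V_ov² = 0.5 × 3.86 × 1.53² = 4.52 mA.

Saturation; I_D = 4.52 mA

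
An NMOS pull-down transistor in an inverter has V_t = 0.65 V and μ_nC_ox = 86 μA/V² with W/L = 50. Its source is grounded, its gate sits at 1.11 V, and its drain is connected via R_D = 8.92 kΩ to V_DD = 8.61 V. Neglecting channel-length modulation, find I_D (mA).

I_D = 0.455 mA

V_GS = V_G = 1.11 V, so V_ov = 1.11 − 0.65 = 0.46 V.
k_n = μ_nC_ox · (W/L) = 4.3 mA/V².
Assume saturation: I_D = ½ k_n V_ov² = 0.5 × 4.3 × 0.46² = 0.455 mA, giving V_DS = V_DD − I_D R_D = 8.61 − 0.455 × 8.92 = 4.55 V.
V_DS = 4.55 V ≥ V_ov = 0.46 V, confirming saturation.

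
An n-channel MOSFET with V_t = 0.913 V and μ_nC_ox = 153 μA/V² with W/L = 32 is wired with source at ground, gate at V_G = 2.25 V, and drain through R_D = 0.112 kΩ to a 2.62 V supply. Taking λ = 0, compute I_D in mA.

V_GS = V_G = 2.25 V, so V_ov = 2.25 − 0.913 = 1.34 V.
k_n = μ_nC_ox · (W/L) = 4.896 mA/V².
Assume saturation: I_D = ½ k_n V_ov² = 0.5 × 4.896 × 1.34² = 4.38 mA, giving V_DS = V_DD − I_D R_D = 2.62 − 4.38 × 0.112 = 2.13 V.
V_DS = 2.13 V ≥ V_ov = 1.34 V, confirming saturation.

I_D = 4.38 mA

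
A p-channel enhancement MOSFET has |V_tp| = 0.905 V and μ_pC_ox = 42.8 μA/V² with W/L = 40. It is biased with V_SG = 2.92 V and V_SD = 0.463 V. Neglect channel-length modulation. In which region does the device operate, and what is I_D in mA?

Triode; I_D = 1.41 mA

k_p = μ_pC_ox · (W/L) = 1.712 mA/V².
V_ov = V_SG − |V_tp| = 2.92 − 0.905 = 2.01 V.
Since V_SD = 0.463 V < V_ov = 2.01 V, the device is in the triode region.
I_D = k_p [V_ov · V_SD − ½ V_SD²] = 1.712 × [2.01 × 0.463 − 0.5 × 0.463²] = 1.41 mA.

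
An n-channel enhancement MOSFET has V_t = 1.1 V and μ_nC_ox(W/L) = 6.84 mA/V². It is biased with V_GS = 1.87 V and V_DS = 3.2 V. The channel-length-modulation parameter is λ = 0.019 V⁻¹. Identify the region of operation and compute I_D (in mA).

V_ov = V_GS − V_t = 1.87 − 1.1 = 0.77 V.
Since V_DS = 3.2 V ≥ V_ov = 0.77 V, the device is in saturation.
I_D = ½ k_n V_ov² (1 + λ V_DS) = 0.5 × 6.84 × 0.77² × (1 + 0.019 × 3.2) = 2.15 mA.

Saturation; I_D = 2.15 mA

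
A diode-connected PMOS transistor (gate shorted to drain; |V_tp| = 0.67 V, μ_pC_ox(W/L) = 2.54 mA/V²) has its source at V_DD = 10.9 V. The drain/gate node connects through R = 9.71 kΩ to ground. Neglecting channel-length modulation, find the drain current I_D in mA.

With gate tied to drain, V_SG = V_SD ≥ V_SG − |V_tp|, so the device is in saturation.
KCL at the drain: ½ k_p (V_SG − |V_tp|)² = (V_DD − V_SG)/R.
Let x = V_SG − 0.67. Then 12.3 x² + x − 10.23 = 0, giving x = 0.871 V (positive root), so V_SG = 1.54 V.
I_D = (V_DD − V_SG)/R = (10.9 − 1.54) / 9.71 = 0.964 mA.

I_D = 0.964 mA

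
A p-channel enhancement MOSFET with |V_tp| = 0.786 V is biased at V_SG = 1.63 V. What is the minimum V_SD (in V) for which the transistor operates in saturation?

V_SD,sat = 0.844 V

The boundary between triode and saturation is V_SD = V_SG − |V_tp| = V_ov.
V_ov = 1.63 − 0.786 = 0.844 V.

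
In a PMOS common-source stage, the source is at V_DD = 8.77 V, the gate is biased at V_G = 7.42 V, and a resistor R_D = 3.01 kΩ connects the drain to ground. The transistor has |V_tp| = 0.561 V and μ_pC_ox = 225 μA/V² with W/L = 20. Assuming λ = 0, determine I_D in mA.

V_SG = V_DD − V_G = 8.77 − 7.42 = 1.35 V, so V_ov = 1.35 − 0.561 = 0.789 V.
k_p = μ_pC_ox · (W/L) = 4.5 mA/V².
Assume saturation: I_D = ½ k_p V_ov² = 0.5 × 4.5 × 0.789² = 1.4 mA, giving V_SD = V_DD − I_D R_D = 8.77 − 1.4 × 3.01 = 4.55 V.
V_SD = 4.55 V ≥ V_ov = 0.789 V, confirming saturation.

I_D = 1.40 mA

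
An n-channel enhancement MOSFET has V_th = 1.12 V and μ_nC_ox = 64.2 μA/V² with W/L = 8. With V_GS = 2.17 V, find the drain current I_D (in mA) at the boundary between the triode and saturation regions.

At the boundary V_DS = V_ov = V_GS − V_th = 2.17 − 1.12 = 1.05 V.
k_n = μ_nC_ox · (W/L) = 0.5136 mA/V².
I_D = ½ k_n V_ov² = 0.5 × 0.5136 × 1.05² = 0.283 mA.

I_D = 0.283 mA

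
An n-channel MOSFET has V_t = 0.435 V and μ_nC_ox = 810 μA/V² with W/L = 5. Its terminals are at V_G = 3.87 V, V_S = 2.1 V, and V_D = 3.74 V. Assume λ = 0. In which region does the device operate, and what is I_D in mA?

V_GS = V_G − V_S = 3.87 − 2.1 = 1.77 V; V_DS = V_D − V_S = 3.74 − 2.1 = 1.64 V.
k_n = μ_nC_ox · (W/L) = 4.05 mA/V².
V_ov = V_GS − V_t = 1.77 − 0.435 = 1.33 V.
Since V_DS = 1.64 V ≥ V_ov = 1.33 V, the device is in saturation.
I_D = ½ k_n V_ov² = 0.5 × 4.05 × 1.33² = 3.61 mA.

Saturation; I_D = 3.61 mA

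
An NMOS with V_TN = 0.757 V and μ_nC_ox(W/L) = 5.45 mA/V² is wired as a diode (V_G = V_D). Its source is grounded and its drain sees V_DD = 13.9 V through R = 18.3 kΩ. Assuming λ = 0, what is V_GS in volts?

With gate tied to drain, V_GS = V_DS ≥ V_GS − V_TN, so the device is in saturation.
KCL at the drain: ½ k_n (V_GS − V_TN)² = (V_DD − V_GS)/R.
Let x = V_GS − 0.757. Then 49.9 x² + x − 13.14 = 0, giving x = 0.503 V (positive root), so V_GS = 1.26 V.
I_D = (V_DD − V_GS)/R = (13.9 − 1.26) / 18.3 = 0.691 mA.

V_GS = 1.26 V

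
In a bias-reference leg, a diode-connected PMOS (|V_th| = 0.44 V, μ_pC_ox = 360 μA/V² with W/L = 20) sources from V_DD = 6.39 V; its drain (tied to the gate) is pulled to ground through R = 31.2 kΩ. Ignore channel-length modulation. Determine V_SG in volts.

With gate tied to drain, V_SG = V_SD ≥ V_SG − |V_th|, so the device is in saturation.
k_p = μ_pC_ox · (W/L) = 7.2 mA/V².
KCL at the drain: ½ k_p (V_SG − |V_th|)² = (V_DD − V_SG)/R.
Let x = V_SG − 0.44. Then 112 x² + x − 5.95 = 0, giving x = 0.226 V (positive root), so V_SG = 0.666 V.
I_D = (V_DD − V_SG)/R = (6.39 − 0.666) / 31.2 = 0.183 mA.

V_SG = 0.666 V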